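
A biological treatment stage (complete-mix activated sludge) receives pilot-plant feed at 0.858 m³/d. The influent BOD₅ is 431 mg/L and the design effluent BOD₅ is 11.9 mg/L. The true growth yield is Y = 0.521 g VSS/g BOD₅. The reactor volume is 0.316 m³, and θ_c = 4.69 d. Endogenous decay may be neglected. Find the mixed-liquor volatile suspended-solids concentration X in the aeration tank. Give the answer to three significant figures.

X ≈ 2780 mg/L

Without decay, X = Y Q (S₀−S) θ_c / V = 0.521 × 0.858 × (431 − 11.9) × 4.69 / 0.316 = 2781 mg/L.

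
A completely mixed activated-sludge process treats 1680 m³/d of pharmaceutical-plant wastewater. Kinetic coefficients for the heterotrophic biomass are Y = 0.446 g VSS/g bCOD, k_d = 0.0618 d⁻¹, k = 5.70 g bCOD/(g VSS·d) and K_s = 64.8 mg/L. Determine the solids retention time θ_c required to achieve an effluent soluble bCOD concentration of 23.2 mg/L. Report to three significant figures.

Specific growth rate at S = 23.2 mg/L: μ = YkS/(K_s+S) = 0.446·5.70·23.2/(64.8+23.2) = 0.6702 d⁻¹.
Then 1/θ_c = μ − k_d = 0.6702 − 0.0618 = 0.6084 d⁻¹, giving θ_c = 1.644 d.

θ_c ≈ 1.64 d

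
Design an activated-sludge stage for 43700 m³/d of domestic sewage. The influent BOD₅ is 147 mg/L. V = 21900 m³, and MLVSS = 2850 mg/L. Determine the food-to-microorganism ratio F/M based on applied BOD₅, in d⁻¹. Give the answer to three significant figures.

F/M ≈ 0.103 d⁻¹

F/M = Q·S₀ / (V·X) = 43700 × 147 / (21900 × 2850) = 0.1029 g BOD₅·(g VSS·d)⁻¹.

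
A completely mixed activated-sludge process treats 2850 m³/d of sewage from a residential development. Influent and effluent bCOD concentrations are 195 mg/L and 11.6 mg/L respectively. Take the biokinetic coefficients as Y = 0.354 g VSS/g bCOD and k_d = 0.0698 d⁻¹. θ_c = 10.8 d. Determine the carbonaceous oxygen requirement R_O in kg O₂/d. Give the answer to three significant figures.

Correct the yield for decay: Y_obs = Y/(1 + k_d θ_c) = 0.354 / (1 + 0.0698 × 10.8) = 0.354 / 1.754 = 0.2018.
Q·(S₀ − S) = 2850 × (195 − 11.6) × 10⁻³ = 522.7 kg/d removed.
Biomass synthesised: P_X = Y_obs × 522.7 = 105.5 kg VSS/d.
Carbonaceous O₂ demand = substrate oxidised − cell-mass equivalent = 522.7 − 1.42 × 105.5 = 372.9 kg O₂/d.

R_O ≈ 373 kg O₂/d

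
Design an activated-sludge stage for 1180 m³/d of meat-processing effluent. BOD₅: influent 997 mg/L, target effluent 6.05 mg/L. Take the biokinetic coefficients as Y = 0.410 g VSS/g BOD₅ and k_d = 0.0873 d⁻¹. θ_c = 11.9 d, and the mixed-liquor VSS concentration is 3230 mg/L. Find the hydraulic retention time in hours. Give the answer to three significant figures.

τ ≈ 17.6 h

From the SRT design equation V = Y Q (S₀−S) θ_c / [X (1 + k_d θ_c)] = 0.410 × 1180 × (997 − 6.05) × 11.9 / [3230 × (1 + 0.0873 × 11.9)] = 5.71×10^6 / 6586 = 866.3 m³.
HRT = V/Q = 866.3 m³ / 1180 m³·d⁻¹ = 0.7342 d × 24 = 17.62 h.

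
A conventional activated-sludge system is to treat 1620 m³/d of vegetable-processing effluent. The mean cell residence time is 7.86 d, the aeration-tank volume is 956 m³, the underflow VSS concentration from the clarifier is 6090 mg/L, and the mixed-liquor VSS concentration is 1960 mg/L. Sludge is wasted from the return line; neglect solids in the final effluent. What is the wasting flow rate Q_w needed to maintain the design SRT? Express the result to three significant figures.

Q_w ≈ 39.1 m³/d

θ_c = V·X/(Q_w·X_r) when wasting from the recycle, so Q_w = V·X/(θ_c·X_r) = 956.0 × 1960 / (7.86 × 6090) = 39.14 m³/d.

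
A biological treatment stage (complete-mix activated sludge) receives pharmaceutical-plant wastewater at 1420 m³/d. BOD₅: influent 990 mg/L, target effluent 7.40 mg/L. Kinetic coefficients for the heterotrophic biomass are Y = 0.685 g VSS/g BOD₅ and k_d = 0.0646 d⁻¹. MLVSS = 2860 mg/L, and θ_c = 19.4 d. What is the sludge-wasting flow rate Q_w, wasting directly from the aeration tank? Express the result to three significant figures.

Q_w ≈ 148 m³/d

Steady-state biomass mass balance: V·X·(1 + k_d·θ_c) = Y·Q·(S₀ − S)·θ_c, so V = 0.685 × 1420 × (990 − 7.40) × 19.4 / [2860 × (1 + 0.0646 × 19.4)] = 1.85×10^7 / 6444 = 2877 m³.
With mixed-liquor wasting, θ_c = V/Q_w, so Q_w = V/θ_c = 2877/19.4 = 148.3 m³/d.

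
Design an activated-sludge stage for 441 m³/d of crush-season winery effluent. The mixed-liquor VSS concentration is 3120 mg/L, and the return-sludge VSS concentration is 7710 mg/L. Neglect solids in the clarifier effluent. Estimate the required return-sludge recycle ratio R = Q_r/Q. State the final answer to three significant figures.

R ≈ 0.680

Mass balance around the secondary clarifier (neglecting effluent solids): R = X / (X_r − X) = 3120 / (7710 − 3120) = 0.6797.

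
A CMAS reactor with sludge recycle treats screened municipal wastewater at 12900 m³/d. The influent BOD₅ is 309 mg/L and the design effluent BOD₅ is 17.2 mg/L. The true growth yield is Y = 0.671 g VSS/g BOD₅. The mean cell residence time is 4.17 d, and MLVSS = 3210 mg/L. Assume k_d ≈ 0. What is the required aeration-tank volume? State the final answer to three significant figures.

V ≈ 3280 m³

Biomass mass balance (decay neglected): V·X = Y·Q·(S₀ − S)·θ_c, so V = 0.671 × 12900 × (309 − 17.2) × 4.17 / 3210 = 3281 m³.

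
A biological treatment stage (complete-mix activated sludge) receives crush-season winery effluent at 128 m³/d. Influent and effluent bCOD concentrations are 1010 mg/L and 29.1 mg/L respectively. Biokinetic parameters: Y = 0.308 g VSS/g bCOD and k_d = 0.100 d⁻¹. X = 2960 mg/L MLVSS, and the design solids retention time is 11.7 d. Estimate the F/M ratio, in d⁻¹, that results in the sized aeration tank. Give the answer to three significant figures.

Steady-state biomass mass balance: V·X·(1 + k_d·θ_c) = Y·Q·(S₀ − S)·θ_c, so V = 0.308 × 128 × (1010 − 29.1) × 11.7 / [2960 × (1 + 0.100 × 11.7)] = 4.52×10^5 / 6423 = 70.44 m³.
Food-to-microorganism ratio F/M = Q S₀ / (V X) = 128 × 1010 / (70.44 × 2960) = 0.6200 d⁻¹.

F/M ≈ 0.620 d⁻¹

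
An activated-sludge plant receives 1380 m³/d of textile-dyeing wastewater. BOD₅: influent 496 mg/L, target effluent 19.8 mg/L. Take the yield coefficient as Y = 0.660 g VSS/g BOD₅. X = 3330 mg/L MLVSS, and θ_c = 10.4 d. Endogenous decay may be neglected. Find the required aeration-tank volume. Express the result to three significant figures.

V ≈ 1350 m³

V·X = Y·Q·ΔS·θ_c gives V = 0.660 × 1380 × (496 − 19.8) × 10.4 / 3330 = 1355 m³.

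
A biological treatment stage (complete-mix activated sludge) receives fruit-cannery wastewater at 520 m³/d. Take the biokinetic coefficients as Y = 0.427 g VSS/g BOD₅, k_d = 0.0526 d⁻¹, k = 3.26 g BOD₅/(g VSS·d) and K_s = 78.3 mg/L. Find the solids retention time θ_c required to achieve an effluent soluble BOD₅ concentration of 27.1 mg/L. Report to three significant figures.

θ_c ≈ 3.28 d

Specific growth rate at S = 27.1 mg/L: μ = YkS/(K_s+S) = 0.427·3.26·27.1/(78.3+27.1) = 0.3579 d⁻¹.
Then 1/θ_c = μ − k_d = 0.3579 − 0.0526 = 0.3053 d⁻¹, giving θ_c = 3.275 d.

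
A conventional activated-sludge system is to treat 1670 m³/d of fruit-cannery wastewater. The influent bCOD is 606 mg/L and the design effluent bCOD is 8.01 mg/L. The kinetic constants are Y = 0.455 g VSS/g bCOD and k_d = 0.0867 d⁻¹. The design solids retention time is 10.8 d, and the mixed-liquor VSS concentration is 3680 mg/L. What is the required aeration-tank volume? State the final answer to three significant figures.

Steady-state biomass mass balance: V·X·(1 + k_d·θ_c) = Y·Q·(S₀ − S)·θ_c, so V = 0.455 × 1670 × (606 − 8.01) × 10.8 / [3680 × (1 + 0.0867 × 10.8)] = 4.91×10^6 / 7126 = 688.7 m³.

V ≈ 689 m³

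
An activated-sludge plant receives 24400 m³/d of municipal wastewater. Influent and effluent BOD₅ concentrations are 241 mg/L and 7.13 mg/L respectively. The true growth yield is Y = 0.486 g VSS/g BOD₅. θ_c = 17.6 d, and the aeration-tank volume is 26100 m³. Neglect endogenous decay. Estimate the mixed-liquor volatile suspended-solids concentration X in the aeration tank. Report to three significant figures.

X ≈ 1870 mg/L

From V·X = Y·Q·(S₀ − S)·θ_c (decay neglected): X = 0.486 × 24400 × (241 − 7.13) × 17.6 / 26100 = 1870 mg/L.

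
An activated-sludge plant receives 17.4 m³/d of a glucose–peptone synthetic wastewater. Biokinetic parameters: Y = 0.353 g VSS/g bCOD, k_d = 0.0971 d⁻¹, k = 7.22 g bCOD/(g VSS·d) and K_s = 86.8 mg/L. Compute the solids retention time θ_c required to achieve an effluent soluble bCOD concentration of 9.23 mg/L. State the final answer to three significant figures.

At the target effluent, Y k S/(K_s+S) = 0.353×7.22×9.23/96.03 = 0.2450 d⁻¹.
θ_c = 1/(μ − k_d) = 1/(0.2450 − 0.0971) = 1/0.1479 = 6.763 d.

θ_c ≈ 6.76 d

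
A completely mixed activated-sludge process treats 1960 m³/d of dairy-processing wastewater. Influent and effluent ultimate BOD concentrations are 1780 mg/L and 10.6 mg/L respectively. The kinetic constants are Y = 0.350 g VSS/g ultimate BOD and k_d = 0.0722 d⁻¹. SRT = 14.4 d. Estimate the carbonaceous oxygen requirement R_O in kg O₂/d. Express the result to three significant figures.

R_O ≈ 2620 kg O₂/d

Y_obs = Y / (1 + k_d θ_c) = 0.350 / (1 + 0.0722 × 14.4) = 0.350 / 2.040 = 0.1716.
Substrate removed = Q·(S₀ − S) = 1960 m³/d × (1780 − 10.6) g/m³ = 3.47×10^6 g/d = 3468 kg/d.
Net sludge production P_X = 0.1716 × 3468 = 595.1 kg VSS/d.
R_O = Q·(S₀ − S) − 1.42·P_X = 3468 − 1.42 × 595.1 = 2623 kg O₂/d.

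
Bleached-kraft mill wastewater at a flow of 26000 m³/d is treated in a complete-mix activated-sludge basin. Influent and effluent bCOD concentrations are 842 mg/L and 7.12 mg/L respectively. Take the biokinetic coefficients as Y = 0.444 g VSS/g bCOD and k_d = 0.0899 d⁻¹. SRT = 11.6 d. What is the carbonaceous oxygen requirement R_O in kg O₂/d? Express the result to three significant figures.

R_O ≈ 15000 kg O₂/d

Correct the yield for decay: Y_obs = Y/(1 + k_d θ_c) = 0.444 / (1 + 0.0899 × 11.6) = 0.444 / 2.043 = 0.2173.
Substrate removed = Q·(S₀ − S) = 26000 m³/d × (842 − 7.12) g/m³ = 2.17×10^7 g/d = 21707 kg/d.
P_X = Y_obs·Q·(S₀ − S) = 0.2173 × 21707 = 4718 kg VSS/d.
R_O = Q·ΔS − 1.42 P_X = 21707 − 6699 = 15008 kg O₂/d.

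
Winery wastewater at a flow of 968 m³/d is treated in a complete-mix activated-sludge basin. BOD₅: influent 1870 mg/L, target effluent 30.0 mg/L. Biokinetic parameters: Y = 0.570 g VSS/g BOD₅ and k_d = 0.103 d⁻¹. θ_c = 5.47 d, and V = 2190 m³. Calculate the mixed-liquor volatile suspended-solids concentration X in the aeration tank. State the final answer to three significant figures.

X ≈ 1620 mg/L

From V·X·(1 + k_d·θ_c) = Y·Q·(S₀ − S)·θ_c: X = 0.570 × 968 × (1870 − 30.0) × 5.47 / [2190 × (1 + 0.103 × 5.47)] = 1622 mg/L.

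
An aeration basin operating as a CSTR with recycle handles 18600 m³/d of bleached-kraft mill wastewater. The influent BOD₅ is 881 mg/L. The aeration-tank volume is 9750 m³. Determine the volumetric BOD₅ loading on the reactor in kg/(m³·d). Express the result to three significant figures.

Volumetric loading L_v = Q·S₀ / V = 18600 × 881 g/m³ / 9750 m³ = 1681 g/(m³·d) = 1.681 kg BOD₅/(m³·d).

L_v ≈ 1.68 kg BOD₅/(m³·d)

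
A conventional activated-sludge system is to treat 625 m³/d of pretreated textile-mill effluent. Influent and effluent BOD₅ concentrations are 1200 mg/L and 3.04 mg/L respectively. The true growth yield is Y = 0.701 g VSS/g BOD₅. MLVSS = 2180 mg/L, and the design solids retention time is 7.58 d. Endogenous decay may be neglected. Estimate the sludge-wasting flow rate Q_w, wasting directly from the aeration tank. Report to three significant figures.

Q_w ≈ 241 m³/d

With k_d = 0 the design equation reduces to V = Y Q (S₀−S) θ_c / X = 0.701 × 625 × (1200 − 3.04) × 7.58 / 2180 = 1823 m³.
For wasting at MLVSS concentration, Q_w = V/θ_c = 1823/7.58 = 240.6 m³/d.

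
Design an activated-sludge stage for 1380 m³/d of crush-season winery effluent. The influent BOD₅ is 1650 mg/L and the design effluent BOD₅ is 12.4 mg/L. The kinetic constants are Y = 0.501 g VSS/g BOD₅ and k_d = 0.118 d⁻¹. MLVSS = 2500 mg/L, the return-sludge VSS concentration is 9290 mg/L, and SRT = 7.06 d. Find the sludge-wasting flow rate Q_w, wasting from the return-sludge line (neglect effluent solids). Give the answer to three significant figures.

Q_w ≈ 66.5 m³/d

From the SRT design equation V = Y Q (S₀−S) θ_c / [X (1 + k_d θ_c)] = 0.501 × 1380 × (1650 − 12.4) × 7.06 / [2500 × (1 + 0.118 × 7.06)] = 7.99×10^6 / 4583 = 1744 m³.
θ_c = V·X/(Q_w·X_r) when wasting from the recycle, so Q_w = V·X/(θ_c·X_r) = 1744 × 2500 / (7.06 × 9290) = 66.49 m³/d.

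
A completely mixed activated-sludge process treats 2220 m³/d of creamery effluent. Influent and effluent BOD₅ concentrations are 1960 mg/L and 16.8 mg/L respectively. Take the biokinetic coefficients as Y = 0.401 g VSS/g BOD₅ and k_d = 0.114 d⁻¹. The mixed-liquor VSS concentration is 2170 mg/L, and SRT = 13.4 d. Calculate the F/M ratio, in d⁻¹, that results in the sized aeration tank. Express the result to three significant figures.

Steady-state biomass mass balance: V·X·(1 + k_d·θ_c) = Y·Q·(S₀ − S)·θ_c, so V = 0.401 × 2220 × (1960 − 16.8) × 13.4 / [2170 × (1 + 0.114 × 13.4)] = 2.32×10^7 / 5485 = 4226 m³.
F/M = Q·S₀ / (V·X) = 2220 × 1960 / (4226 × 2170) = 0.4745 g BOD₅·(g VSS·d)⁻¹.

F/M ≈ 0.474 d⁻¹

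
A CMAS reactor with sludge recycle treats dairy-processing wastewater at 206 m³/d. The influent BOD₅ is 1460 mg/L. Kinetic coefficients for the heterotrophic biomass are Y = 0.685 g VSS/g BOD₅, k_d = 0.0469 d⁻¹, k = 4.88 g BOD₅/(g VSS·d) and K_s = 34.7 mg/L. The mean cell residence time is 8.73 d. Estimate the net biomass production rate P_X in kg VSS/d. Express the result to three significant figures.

For a completely mixed reactor with recycle the Lawrence–McCarty relation gives S = K_s·(1 + k_d·θ_c) / [θ_c·(Y·k − k_d) − 1] = 34.7 × (1 + 0.0469 × 8.73) / [8.73 × (0.685 × 4.88 − 0.0469) − 1] = 48.91 / 27.77 = 1.761 mg/L.
Correct the yield for decay: Y_obs = Y/(1 + k_d θ_c) = 0.685 / (1 + 0.0469 × 8.73) = 0.685 / 1.409 = 0.4860.
Q·(S₀ − S) = 206 × (1460 − 1.76) × 10⁻³ = 300.4 kg/d removed.
Biomass produced: P_X = Y_obs·Q·ΔS = 0.4860 × 300.4 ≈ 146.0 kg VSS/d.

P_X ≈ 146 kg VSS/d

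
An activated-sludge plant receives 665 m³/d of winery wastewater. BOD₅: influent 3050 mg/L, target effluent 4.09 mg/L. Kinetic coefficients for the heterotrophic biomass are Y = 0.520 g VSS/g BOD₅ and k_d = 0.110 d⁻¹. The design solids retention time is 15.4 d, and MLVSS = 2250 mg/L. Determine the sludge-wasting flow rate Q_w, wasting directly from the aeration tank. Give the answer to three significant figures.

Q_w ≈ 174 m³/d

Steady-state biomass mass balance: V·X·(1 + k_d·θ_c) = Y·Q·(S₀ − S)·θ_c, so V = 0.520 × 665 × (3050 − 4.09) × 15.4 / [2250 × (1 + 0.110 × 15.4)] = 1.62×10^7 / 6062 = 2676 m³.
With mixed-liquor wasting, θ_c = V/Q_w, so Q_w = V/θ_c = 2676/15.4 = 173.8 m³/d.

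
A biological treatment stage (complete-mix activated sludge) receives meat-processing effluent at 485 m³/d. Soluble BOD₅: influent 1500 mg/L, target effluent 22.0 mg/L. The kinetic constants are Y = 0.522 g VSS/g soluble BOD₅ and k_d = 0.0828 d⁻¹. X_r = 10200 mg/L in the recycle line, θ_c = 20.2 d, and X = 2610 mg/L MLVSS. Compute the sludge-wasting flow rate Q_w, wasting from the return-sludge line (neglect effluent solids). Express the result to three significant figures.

From the SRT design equation V = Y Q (S₀−S) θ_c / [X (1 + k_d θ_c)] = 0.522 × 485 × (1500 − 22.0) × 20.2 / [2610 × (1 + 0.0828 × 20.2)] = 7.56×10^6 / 6975 = 1084 m³.
Wasting from the return line (neglecting effluent solids): Q_w = V·X / (θ_c·X_r) = 1084 × 2610 / (20.2 × 10200) = 13.73 m³/d.

Q_w ≈ 13.7 m³/d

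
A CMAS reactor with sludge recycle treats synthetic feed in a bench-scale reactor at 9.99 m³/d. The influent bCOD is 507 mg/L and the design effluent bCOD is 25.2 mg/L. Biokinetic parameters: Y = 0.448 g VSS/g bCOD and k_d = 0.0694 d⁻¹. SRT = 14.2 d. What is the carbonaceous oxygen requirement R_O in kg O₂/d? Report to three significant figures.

Observed yield with endogenous decay: Y_obs = Y / (1 + k_d·θ_c) = 0.448 / (1 + 0.0694 × 14.2) = 0.448 / 1.985 = 0.2256 g VSS/g bCOD.
Substrate removed = Q·(S₀ − S) = 9.99 m³/d × (507 − 25.2) g/m³ = 4.81×10^3 g/d = 4.813 kg/d.
Net sludge production P_X = 0.2256 × 4.813 = 1.086 kg VSS/d.
R_O = Q·(S₀ − S) − 1.42·P_X = 4.813 − 1.42 × 1.086 = 3.271 kg O₂/d.

R_O ≈ 3.27 kg O₂/d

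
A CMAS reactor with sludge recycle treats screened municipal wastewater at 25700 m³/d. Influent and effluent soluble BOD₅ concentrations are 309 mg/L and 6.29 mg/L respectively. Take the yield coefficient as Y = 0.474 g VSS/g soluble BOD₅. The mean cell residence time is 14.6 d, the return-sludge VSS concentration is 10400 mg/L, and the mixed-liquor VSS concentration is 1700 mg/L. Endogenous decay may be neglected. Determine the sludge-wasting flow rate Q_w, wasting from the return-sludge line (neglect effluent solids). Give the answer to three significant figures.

Q_w ≈ 355 m³/d

V·X = Y·Q·ΔS·θ_c gives V = 0.474 × 25700 × (309 − 6.29) × 14.6 / 1700 = 31670 m³.
Q_w = (V·X)/(θ_c X_r) = 31670 × 1700 / (14.6 × 10400) = 354.6 m³/d.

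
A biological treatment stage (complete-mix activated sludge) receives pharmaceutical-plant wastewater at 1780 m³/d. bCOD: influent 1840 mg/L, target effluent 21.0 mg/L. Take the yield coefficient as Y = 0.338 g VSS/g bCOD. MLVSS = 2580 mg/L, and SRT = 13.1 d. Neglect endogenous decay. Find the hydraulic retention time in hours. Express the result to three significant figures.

Biomass mass balance (decay neglected): V·X = Y·Q·(S₀ − S)·θ_c, so V = 0.338 × 1780 × (1840 − 21.0) × 13.1 / 2580 = 5557 m³.
HRT = V/Q = 5557 m³ / 1780 m³·d⁻¹ = 3.122 d × 24 = 74.92 h.

τ ≈ 74.9 h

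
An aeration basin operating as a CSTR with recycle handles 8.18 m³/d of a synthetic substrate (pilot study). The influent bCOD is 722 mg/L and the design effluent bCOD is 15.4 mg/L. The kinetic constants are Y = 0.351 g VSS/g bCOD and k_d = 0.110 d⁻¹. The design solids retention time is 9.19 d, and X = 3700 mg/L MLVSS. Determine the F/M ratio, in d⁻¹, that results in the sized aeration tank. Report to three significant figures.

Rearranging the biomass balance for a CMAS with decay, V = Y·Q·ΔS·θ_c / [X·(1+k_d θ_c)] = 0.351 × 8.18 × (722 − 15.4) × 9.19 / [3700 × (1 + 0.110 × 9.19)] = 1.86×10^4 / 7440 = 2.506 m³.
F/M = applied load / biomass = Q·S₀/(V·X) = 8.18 × 722 / (2.506 × 3700) = 0.6370 d⁻¹.

F/M ≈ 0.637 d⁻¹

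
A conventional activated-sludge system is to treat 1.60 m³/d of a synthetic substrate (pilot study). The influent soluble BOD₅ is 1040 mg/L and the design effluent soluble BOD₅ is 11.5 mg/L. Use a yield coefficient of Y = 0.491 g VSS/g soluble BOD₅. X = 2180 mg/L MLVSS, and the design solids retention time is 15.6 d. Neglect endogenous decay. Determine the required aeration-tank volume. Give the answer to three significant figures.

With k_d = 0 the design equation reduces to V = Y Q (S₀−S) θ_c / X = 0.491 × 1.60 × (1040 − 11.5) × 15.6 / 2180 = 5.782 m³.

V ≈ 5.78 m³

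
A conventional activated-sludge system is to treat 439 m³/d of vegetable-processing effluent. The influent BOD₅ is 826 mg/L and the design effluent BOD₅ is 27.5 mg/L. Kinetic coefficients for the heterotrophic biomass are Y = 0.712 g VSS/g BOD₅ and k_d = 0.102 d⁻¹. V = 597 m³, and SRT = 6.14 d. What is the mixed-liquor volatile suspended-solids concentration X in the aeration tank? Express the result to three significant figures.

X ≈ 1580 mg/L

X = Y·Q·ΔS·θ_c / [V·(1 + k_d θ_c)] = 0.712 × 439 × (826 − 27.5) × 6.14 / [597 × (1 + 0.102 × 6.14)] = 1578 mg/L.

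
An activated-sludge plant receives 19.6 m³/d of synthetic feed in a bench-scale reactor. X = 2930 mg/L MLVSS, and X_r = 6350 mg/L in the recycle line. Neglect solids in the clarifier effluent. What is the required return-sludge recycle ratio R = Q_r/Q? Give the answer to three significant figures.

R ≈ 0.857

R = Q_r/Q = X/(X_r − X) = 2930 / (6350 − 2930) = 0.8567.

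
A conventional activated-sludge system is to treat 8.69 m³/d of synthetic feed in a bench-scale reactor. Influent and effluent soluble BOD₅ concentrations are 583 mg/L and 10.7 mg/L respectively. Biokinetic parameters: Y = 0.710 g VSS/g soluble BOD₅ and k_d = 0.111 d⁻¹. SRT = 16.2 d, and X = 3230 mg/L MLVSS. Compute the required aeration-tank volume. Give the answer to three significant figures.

Steady-state biomass mass balance: V·X·(1 + k_d·θ_c) = Y·Q·(S₀ − S)·θ_c, so V = 0.710 × 8.69 × (583 − 10.7) × 16.2 / [3230 × (1 + 0.111 × 16.2)] = 5.72×10^4 / 9038 = 6.329 m³.

V ≈ 6.33 m³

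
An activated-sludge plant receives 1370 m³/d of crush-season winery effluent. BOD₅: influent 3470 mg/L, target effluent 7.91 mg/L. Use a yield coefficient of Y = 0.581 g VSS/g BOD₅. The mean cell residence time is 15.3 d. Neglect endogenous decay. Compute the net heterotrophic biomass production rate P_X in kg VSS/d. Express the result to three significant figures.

With endogenous decay neglected, the observed yield equals the true yield: Y_obs = Y = 0.581 g VSS/g BOD₅.
Q·(S₀ − S) = 1370 × (3470 − 7.91) × 10⁻³ = 4743 kg/d removed.
Biomass produced: P_X = Y_obs·Q·ΔS = 0.5810 × 4743 ≈ 2756 kg VSS/d.

P_X ≈ 2760 kg VSS/d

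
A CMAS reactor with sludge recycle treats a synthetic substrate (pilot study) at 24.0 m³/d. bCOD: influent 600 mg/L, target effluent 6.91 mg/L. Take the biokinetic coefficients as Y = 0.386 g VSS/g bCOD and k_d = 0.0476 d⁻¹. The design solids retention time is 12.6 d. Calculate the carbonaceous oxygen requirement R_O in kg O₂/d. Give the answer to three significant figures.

R_O ≈ 9.36 kg O₂/d

Correct the yield for decay: Y_obs = Y/(1 + k_d θ_c) = 0.386 / (1 + 0.0476 × 12.6) = 0.386 / 1.600 = 0.2413.
ΔS = 600 − 6.91 = 593.1 mg/L, so the substrate removal rate is 24.0 × 593.1/1000 = 14.23 kg bCOD/d.
Net sludge production P_X = 0.2413 × 14.23 = 3.435 kg VSS/d.
Carbonaceous O₂ demand = substrate oxidised − cell-mass equivalent = 14.23 − 1.42 × 3.435 = 9.357 kg O₂/d.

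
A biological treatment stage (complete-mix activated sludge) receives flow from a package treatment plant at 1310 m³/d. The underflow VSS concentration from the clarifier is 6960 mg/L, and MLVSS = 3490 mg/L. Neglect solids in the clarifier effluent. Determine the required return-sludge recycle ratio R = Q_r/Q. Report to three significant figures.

R = Q_r/Q = X/(X_r − X) = 3490 / (6960 − 3490) = 1.006.

R ≈ 1.01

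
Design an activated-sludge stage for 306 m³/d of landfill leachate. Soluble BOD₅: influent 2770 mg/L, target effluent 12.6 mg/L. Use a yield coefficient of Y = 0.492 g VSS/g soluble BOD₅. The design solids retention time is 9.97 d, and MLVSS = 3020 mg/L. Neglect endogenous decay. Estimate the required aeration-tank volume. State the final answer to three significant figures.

With k_d = 0 the design equation reduces to V = Y Q (S₀−S) θ_c / X = 0.492 × 306 × (2770 − 12.6) × 9.97 / 3020 = 1370 m³.

V ≈ 1370 m³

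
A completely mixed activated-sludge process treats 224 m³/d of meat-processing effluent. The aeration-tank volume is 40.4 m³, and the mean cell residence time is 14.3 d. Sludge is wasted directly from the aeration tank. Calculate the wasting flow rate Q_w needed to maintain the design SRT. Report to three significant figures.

Q_w ≈ 2.83 m³/d

For wasting at MLVSS concentration, Q_w = V/θ_c = 40.40/14.3 = 2.825 m³/d.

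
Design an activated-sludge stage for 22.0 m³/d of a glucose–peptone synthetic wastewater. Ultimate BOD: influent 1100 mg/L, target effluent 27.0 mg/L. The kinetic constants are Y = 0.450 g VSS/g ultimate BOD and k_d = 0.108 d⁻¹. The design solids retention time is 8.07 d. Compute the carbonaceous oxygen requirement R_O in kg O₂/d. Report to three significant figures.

R_O ≈ 15.5 kg O₂/d

The observed yield is Y_obs = Y/(1 + k_d·θ_c) = 0.450 / (1 + 0.108 × 8.07) = 0.450 / 1.872 = 0.2404 g VSS per g ultimate BOD removed.
Substrate removed = Q·(S₀ − S) = 22.0 m³/d × (1100 − 27.0) g/m³ = 2.36×10^4 g/d = 23.61 kg/d.
P_X = Y_obs·Q·(S₀ − S) = 0.2404 × 23.61 = 5.676 kg VSS/d.
Carbonaceous O₂ demand = substrate oxidised − cell-mass equivalent = 23.61 − 1.42 × 5.676 = 15.55 kg O₂/d.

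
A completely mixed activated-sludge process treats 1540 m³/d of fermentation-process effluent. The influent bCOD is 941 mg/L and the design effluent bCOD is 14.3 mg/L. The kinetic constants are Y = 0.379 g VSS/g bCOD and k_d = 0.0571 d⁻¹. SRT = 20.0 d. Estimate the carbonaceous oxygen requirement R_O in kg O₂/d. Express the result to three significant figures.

The observed yield is Y_obs = Y/(1 + k_d·θ_c) = 0.379 / (1 + 0.0571 × 20.0) = 0.379 / 2.142 = 0.1769 g VSS per g bCOD removed.
Q·(S₀ − S) = 1540 × (941 − 14.3) × 10⁻³ = 1427 kg/d removed.
P_X = Y_obs·Q·(S₀ − S) = 0.1769 × 1427 = 252.5 kg VSS/d.
Carbonaceous O₂ demand = substrate oxidised − cell-mass equivalent = 1427 − 1.42 × 252.5 = 1069 kg O₂/d.

R_O ≈ 1070 kg O₂/d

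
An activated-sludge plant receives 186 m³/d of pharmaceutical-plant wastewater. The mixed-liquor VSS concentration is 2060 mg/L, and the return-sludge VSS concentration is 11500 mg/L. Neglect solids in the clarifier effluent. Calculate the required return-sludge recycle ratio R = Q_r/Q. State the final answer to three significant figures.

R ≈ 0.218

Mass balance around the secondary clarifier (neglecting effluent solids): R = X / (X_r − X) = 2060 / (11500 − 2060) = 0.2182.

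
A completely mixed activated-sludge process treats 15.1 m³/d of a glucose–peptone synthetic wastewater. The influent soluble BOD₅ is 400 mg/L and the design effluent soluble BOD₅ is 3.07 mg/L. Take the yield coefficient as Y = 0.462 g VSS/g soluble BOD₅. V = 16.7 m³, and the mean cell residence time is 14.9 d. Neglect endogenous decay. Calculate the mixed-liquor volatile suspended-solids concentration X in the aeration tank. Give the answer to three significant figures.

X ≈ 2470 mg/L

From V·X = Y·Q·(S₀ − S)·θ_c (decay neglected): X = 0.462 × 15.1 × (400 − 3.07) × 14.9 / 16.7 = 2471 mg/L.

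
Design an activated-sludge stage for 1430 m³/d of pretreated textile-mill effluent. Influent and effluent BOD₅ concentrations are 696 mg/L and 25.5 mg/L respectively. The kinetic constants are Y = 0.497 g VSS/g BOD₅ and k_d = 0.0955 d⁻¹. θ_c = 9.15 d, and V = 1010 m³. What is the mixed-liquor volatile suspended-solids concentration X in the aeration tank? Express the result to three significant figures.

X ≈ 2300 mg/L

Solving the biomass balance for X: X = Y Q (S₀−S) θ_c / [V (1+k_d θ_c)] = 0.497 × 1430 × (696 − 25.5) × 9.15 / [1010 × (1 + 0.0955 × 9.15)] = 2304 mg/L.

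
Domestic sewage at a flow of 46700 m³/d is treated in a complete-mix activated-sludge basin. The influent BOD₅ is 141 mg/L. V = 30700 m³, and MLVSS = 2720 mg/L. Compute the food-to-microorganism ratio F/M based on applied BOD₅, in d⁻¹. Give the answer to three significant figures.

F/M ≈ 0.0789 d⁻¹

F/M = applied load / biomass = Q·S₀/(V·X) = 46700 × 141 / (30700 × 2720) = 0.07885 d⁻¹.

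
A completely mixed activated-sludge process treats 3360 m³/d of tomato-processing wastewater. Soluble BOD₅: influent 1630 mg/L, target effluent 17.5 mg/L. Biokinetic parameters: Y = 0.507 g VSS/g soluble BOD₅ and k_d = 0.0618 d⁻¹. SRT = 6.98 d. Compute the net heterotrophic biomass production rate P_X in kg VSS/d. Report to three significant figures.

P_X ≈ 1920 kg VSS/d

Observed yield with endogenous decay: Y_obs = Y / (1 + k_d·θ_c) = 0.507 / (1 + 0.0618 × 6.98) = 0.507 / 1.431 = 0.3542 g VSS/g soluble BOD₅.
Mass of soluble BOD₅ removed per day: Q(S₀ − S) = 3360 × 1612 g/m³ = 5418 kg/d.
Net biomass production P_X = Y_obs × Q·(S₀ − S) = 0.3542 × 5418 = 1919 kg VSS/d.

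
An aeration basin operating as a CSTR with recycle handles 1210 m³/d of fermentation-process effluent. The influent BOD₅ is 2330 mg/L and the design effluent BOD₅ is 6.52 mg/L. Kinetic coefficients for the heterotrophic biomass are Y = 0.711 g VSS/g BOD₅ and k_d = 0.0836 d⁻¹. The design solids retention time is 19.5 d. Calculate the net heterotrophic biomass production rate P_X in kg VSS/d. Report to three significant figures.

P_X ≈ 760 kg VSS/d

Y_obs = Y / (1 + k_d θ_c) = 0.711 / (1 + 0.0836 × 19.5) = 0.711 / 2.630 = 0.2703.
Mass of BOD₅ removed per day: Q(S₀ − S) = 1210 × 2323 g/m³ = 2811 kg/d.
So the net sludge growth is P_X = 0.2703 × 2811 = 760.0 kg VSS/d.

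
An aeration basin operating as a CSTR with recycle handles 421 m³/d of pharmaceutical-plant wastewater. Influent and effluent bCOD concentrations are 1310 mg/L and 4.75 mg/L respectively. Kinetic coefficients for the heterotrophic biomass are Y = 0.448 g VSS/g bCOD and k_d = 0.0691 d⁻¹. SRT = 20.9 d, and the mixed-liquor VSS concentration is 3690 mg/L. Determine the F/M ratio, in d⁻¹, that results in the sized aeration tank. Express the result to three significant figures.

Steady-state biomass mass balance: V·X·(1 + k_d·θ_c) = Y·Q·(S₀ − S)·θ_c, so V = 0.448 × 421 × (1310 − 4.75) × 20.9 / [3690 × (1 + 0.0691 × 20.9)] = 5.15×10^6 / 9019 = 570.5 m³.
Food-to-microorganism ratio F/M = Q S₀ / (V X) = 421 × 1310 / (570.5 × 3690) = 0.2620 d⁻¹.

F/M ≈ 0.262 d⁻¹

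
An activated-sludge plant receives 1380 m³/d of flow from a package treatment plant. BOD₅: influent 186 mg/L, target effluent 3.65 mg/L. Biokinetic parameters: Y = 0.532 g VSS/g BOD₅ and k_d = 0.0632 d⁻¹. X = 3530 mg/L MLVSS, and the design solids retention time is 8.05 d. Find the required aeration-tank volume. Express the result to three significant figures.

Steady-state biomass mass balance: V·X·(1 + k_d·θ_c) = Y·Q·(S₀ − S)·θ_c, so V = 0.532 × 1380 × (186 − 3.65) × 8.05 / [3530 × (1 + 0.0632 × 8.05)] = 1.08×10^6 / 5326 = 202.3 m³.

V ≈ 202 m³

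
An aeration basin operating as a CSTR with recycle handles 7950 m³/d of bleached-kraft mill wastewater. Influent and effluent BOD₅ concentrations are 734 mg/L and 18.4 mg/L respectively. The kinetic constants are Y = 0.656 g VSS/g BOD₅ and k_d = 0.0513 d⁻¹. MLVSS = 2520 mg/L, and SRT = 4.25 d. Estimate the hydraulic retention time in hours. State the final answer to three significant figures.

Steady-state biomass mass balance: V·X·(1 + k_d·θ_c) = Y·Q·(S₀ − S)·θ_c, so V = 0.656 × 7950 × (734 − 18.4) × 4.25 / [2520 × (1 + 0.0513 × 4.25)] = 1.59×10^7 / 3069 = 5167 m³.
τ = V/Q = 5167/7950 = 0.6500 d, or 15.60 h.

τ ≈ 15.6 h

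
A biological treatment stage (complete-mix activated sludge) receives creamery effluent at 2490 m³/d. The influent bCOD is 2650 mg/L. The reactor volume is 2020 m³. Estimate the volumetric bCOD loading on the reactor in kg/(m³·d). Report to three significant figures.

L_v ≈ 3.27 kg bCOD/(m³·d)

L_v = Q S₀ / V = 2490 × 2650 × 10⁻³ / 2020 = 3.267 kg/(m³·d).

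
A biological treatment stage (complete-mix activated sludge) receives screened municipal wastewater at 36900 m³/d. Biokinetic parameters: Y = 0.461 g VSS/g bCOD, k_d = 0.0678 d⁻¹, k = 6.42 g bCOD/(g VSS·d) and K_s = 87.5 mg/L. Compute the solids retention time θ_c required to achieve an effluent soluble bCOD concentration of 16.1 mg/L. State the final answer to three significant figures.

Specific growth rate at S = 16.1 mg/L: μ = YkS/(K_s+S) = 0.461·6.42·16.1/(87.5+16.1) = 0.4599 d⁻¹.
Then 1/θ_c = μ − k_d = 0.4599 − 0.0678 = 0.3921 d⁻¹, giving θ_c = 2.550 d.

θ_c ≈ 2.55 d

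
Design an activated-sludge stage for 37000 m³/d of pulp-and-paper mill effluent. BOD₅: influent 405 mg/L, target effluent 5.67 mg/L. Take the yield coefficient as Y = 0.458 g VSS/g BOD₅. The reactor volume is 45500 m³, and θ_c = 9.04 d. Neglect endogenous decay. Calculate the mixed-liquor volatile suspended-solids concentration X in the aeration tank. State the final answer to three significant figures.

X ≈ 1340 mg/L

X = Y·Q·ΔS·θ_c / V = 0.458 × 37000 × (405 − 5.67) × 9.04 / 45500 = 1344 mg/L.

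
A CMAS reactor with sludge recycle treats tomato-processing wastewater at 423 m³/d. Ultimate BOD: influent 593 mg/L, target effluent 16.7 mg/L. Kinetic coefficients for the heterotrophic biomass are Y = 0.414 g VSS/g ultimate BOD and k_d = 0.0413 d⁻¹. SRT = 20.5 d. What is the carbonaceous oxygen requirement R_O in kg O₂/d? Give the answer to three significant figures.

Correct the yield for decay: Y_obs = Y/(1 + k_d θ_c) = 0.414 / (1 + 0.0413 × 20.5) = 0.414 / 1.847 = 0.2242.
Q·(S₀ − S) = 423 × (593 − 16.7) × 10⁻³ = 243.8 kg/d removed.
Biomass synthesised: P_X = Y_obs × 243.8 = 54.65 kg VSS/d.
Carbonaceous O₂ demand = substrate oxidised − cell-mass equivalent = 243.8 − 1.42 × 54.65 = 166.2 kg O₂/d.

R_O ≈ 166 kg O₂/d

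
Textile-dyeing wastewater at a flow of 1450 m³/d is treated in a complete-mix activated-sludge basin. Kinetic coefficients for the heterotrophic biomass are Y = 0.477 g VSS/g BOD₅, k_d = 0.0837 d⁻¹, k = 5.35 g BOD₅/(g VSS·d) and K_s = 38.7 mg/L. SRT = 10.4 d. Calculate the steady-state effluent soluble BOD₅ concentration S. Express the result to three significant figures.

S ≈ 2.93 mg/L

Effluent substrate depends only on kinetics and SRT: S = K_s(1 + k_d θ_c) / [θ_c(Yk − k_d) − 1] = 38.7 × (1 + 0.0837 × 10.4) / [10.4 × (0.477 × 5.35 − 0.0837) − 1] = 72.39 / 24.67 = 2.934 mg/L.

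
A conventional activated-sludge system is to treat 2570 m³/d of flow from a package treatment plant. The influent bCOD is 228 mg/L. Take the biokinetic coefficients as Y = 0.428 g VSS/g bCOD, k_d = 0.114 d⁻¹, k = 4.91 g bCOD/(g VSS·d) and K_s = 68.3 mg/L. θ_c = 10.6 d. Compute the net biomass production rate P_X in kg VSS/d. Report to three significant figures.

For a completely mixed reactor with recycle the Lawrence–McCarty relation gives S = K_s·(1 + k_d·θ_c) / [θ_c·(Y·k − k_d) − 1] = 68.3 × (1 + 0.114 × 10.6) / [10.6 × (0.428 × 4.91 − 0.114) − 1] = 150.8 / 20.07 = 7.516 mg/L.
Observed yield with endogenous decay: Y_obs = Y / (1 + k_d·θ_c) = 0.428 / (1 + 0.114 × 10.6) = 0.428 / 2.208 = 0.1938 g VSS/g bCOD.
Substrate removed = Q·(S₀ − S) = 2570 m³/d × (228 − 7.52) g/m³ = 5.67×10^5 g/d = 566.6 kg/d.
Biomass produced: P_X = Y_obs·Q·ΔS = 0.1938 × 566.6 ≈ 109.8 kg VSS/d.

P_X ≈ 110 kg VSS/d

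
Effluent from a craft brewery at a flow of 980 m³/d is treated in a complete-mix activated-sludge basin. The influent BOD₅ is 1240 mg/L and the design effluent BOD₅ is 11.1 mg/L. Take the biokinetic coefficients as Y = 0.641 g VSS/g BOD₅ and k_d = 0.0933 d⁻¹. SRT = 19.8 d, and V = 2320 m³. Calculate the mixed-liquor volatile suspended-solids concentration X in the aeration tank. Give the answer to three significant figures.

X ≈ 2310 mg/L

Solving the biomass balance for X: X = Y Q (S₀−S) θ_c / [V (1+k_d θ_c)] = 0.641 × 980 × (1240 − 11.1) × 19.8 / [2320 × (1 + 0.0933 × 19.8)] = 2314 mg/L.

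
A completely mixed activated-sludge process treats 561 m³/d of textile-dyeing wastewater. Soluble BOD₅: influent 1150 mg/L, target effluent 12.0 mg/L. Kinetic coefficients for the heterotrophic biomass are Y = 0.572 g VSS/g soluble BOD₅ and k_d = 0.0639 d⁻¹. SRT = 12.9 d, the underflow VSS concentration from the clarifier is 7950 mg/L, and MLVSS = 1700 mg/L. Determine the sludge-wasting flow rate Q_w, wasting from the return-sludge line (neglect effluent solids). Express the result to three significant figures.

Q_w ≈ 25.2 m³/d

From the SRT design equation V = Y Q (S₀−S) θ_c / [X (1 + k_d θ_c)] = 0.572 × 561 × (1150 − 12.0) × 12.9 / [1700 × (1 + 0.0639 × 12.9)] = 4.71×10^6 / 3101 = 1519 m³.
Wasting from the return line (neglecting effluent solids): Q_w = V·X / (θ_c·X_r) = 1519 × 1700 / (12.9 × 7950) = 25.18 m³/d.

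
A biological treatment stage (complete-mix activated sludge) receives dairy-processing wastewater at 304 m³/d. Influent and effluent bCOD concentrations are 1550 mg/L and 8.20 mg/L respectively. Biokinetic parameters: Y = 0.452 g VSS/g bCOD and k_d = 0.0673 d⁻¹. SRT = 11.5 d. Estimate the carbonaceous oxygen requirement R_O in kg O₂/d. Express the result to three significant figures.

Correct the yield for decay: Y_obs = Y/(1 + k_d θ_c) = 0.452 / (1 + 0.0673 × 11.5) = 0.452 / 1.774 = 0.2548.
ΔS = 1550 − 8.20 = 1542 mg/L, so the substrate removal rate is 304 × 1542/1000 = 468.7 kg bCOD/d.
Net sludge production P_X = 0.2548 × 468.7 = 119.4 kg VSS/d.
R_O = Q·ΔS − 1.42 P_X = 468.7 − 169.6 = 299.1 kg O₂/d.

R_O ≈ 299 kg O₂/d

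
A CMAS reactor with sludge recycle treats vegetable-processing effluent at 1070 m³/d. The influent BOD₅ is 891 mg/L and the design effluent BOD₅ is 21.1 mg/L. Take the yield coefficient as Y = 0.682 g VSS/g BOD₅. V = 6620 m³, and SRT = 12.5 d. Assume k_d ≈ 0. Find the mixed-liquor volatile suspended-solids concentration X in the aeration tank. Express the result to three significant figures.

X ≈ 1200 mg/L

Without decay, X = Y Q (S₀−S) θ_c / V = 0.682 × 1070 × (891 − 21.1) × 12.5 / 6620 = 1199 mg/L.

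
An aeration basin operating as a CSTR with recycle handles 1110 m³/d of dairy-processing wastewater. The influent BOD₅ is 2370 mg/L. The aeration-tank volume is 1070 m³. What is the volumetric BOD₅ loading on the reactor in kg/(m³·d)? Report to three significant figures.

L_v ≈ 2.46 kg BOD₅/(m³·d)

Volumetric loading L_v = Q·S₀ / V = 1110 × 2370 g/m³ / 1070 m³ = 2459 g/(m³·d) = 2.459 kg BOD₅/(m³·d).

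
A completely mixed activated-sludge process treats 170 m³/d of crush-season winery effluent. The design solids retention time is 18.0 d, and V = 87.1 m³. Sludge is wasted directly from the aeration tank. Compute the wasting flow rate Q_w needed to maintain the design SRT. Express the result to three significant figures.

Q_w ≈ 4.84 m³/d

Wasting from the aeration tank: Q_w = V / θ_c = 87.10 / 18.0 = 4.839 m³/d.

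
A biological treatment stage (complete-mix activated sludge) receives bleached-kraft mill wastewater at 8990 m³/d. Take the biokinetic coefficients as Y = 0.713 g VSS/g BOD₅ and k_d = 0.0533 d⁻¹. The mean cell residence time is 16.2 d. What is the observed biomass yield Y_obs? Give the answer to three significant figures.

The observed yield is Y_obs = Y/(1 + k_d·θ_c) = 0.713 / (1 + 0.0533 × 16.2) = 0.713 / 1.863 = 0.3826 g VSS per g BOD₅ removed.

Y_obs ≈ 0.383 g VSS/g BOD₅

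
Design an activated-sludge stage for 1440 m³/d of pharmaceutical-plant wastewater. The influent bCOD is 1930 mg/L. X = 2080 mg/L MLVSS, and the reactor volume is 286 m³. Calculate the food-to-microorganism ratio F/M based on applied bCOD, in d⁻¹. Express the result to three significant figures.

F/M ≈ 4.67 d⁻¹

F/M = Q·S₀ / (V·X) = 1440 × 1930 / (286.0 × 2080) = 4.672 g bCOD·(g VSS·d)⁻¹.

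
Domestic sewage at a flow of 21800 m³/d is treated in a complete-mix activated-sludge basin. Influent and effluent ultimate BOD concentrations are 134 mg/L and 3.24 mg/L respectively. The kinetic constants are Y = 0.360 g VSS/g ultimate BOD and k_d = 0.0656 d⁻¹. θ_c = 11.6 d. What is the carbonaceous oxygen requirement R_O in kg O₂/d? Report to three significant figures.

R_O ≈ 2020 kg O₂/d

The observed yield is Y_obs = Y/(1 + k_d·θ_c) = 0.360 / (1 + 0.0656 × 11.6) = 0.360 / 1.761 = 0.2044 g VSS per g ultimate BOD removed.
Q·(S₀ − S) = 21800 × (134 − 3.24) × 10⁻³ = 2851 kg/d removed.
Biomass synthesised: P_X = Y_obs × 2851 = 582.8 kg VSS/d.
R_O = Q·(S₀ − S) − 1.42·P_X = 2851 − 1.42 × 582.8 = 2023 kg O₂/d.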